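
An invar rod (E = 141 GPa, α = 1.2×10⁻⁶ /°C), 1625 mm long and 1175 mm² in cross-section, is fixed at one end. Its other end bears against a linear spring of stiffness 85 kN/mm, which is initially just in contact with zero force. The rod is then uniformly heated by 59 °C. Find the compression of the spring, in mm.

δ ≈ 0.0627 mm

Free thermal expansion: δ_free = αΔT L = 1.2×10⁻⁶ × 59 × 1625 = 0.115 mm.
Let P be the compressive force at the spring. The rod shortens elastically by PL/(AE) and the spring compresses by P/k; together these equal δ_free.
P [ L/(AE) + 1/k ] = δ_free → P [ 1625/(1175×141×10³) + 1/(85×10³) ] = 0.115.
P = 0.115 / 2.157×10⁻⁵ = 5333 N.
Spring compression = P/k = 5333/(85×10³) = 0.06274 mm.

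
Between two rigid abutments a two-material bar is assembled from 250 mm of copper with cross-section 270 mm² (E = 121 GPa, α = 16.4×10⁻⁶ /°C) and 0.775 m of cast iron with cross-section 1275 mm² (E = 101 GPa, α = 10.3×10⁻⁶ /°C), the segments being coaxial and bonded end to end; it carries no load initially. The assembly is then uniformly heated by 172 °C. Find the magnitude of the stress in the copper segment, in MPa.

σ ≈ 563 MPa (compressive)

If the supports were absent, the total length change would be Σ αᵢΔT Lᵢ = 16.4×10⁻⁶×172×250 + 10.3×10⁻⁶×172×775 = 2.078 mm.
The rigid supports impose zero overall length change; the single axial force P common to all segments must satisfy P Σ Lᵢ/(AᵢEᵢ) = δ_free.
The series flexibility is Σ Lᵢ/(AᵢEᵢ) = 250/(270×121×10³) + 775/(1275×101×10³) = 1.367×10⁻⁵ mm/N.
Hence P = δ_free / Σ(L/AE) = 2.078/1.367×10⁻⁵ = 152 kN (compressive).
σ_{copper} = P / A = 152000 / 270 = 563 MPa.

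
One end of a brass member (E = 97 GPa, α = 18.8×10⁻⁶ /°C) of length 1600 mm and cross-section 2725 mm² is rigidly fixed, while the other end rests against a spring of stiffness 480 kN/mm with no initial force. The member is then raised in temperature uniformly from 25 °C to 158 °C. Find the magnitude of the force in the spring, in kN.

P ≈ 492 kN

Free thermal expansion: δ_free = αΔT L = 18.8×10⁻⁶ × 133 × 1600 = 4.001 mm.
With a force P in the spring, the elastic change of the member is PL/(AE) and that of the spring is P/k; compatibility requires their sum to equal δ_free.
P [ L/(AE) + 1/k ] = δ_free → P [ 1600/(2725×97×10³) + 1/(480×10³) ] = 4.001.
P = 4.001 / 8.136×10⁻⁶ = 491700 N.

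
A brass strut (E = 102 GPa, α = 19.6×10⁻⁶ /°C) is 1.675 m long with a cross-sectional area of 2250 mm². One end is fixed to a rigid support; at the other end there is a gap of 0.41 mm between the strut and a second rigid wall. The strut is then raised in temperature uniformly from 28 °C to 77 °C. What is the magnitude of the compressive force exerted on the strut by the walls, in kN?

Unrestrained expansion: δ_free = αΔT L = 19.6×10⁻⁶ × 49 × 1675 = 1.609 mm.
This exceeds the 0.41 mm gap, so the wall pushes back. The portion of expansion that must be recovered elastically is δ_free − gap = 1.609 − 0.41 = 1.199 mm.
That suppressed elongation corresponds to σ = E·Δ/L = 102×10³ × 1.199/1675 = 72.99 MPa.
Force on the wall = σA = 72.99 × 2250 mm² = 164.2 kN.

P ≈ 164 kN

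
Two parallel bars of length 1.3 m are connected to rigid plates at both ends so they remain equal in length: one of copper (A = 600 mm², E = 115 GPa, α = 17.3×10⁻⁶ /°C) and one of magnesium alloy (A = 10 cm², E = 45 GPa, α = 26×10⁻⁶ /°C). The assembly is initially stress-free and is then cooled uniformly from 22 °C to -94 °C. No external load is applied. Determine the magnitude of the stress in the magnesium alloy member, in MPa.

Both members must finish at the same length. With the larger α, the magnesium alloy tends to over-contract; the plates restrain it, putting the magnesium alloy in tension and the copper in compression. With no external load the two internal forces are equal and opposite, magnitude P.
Compatibility of the two members (thermal + elastic change equal): (α₁ − α₂)ΔT = P·[1/(A₁E₁) + 1/(A₂E₂)].
|α₁ − α₂|·ΔT = 8.7×10⁻⁶ × 116 = 0.001009.
1/(A₁E₁) + 1/(A₂E₂) = 1/(600×115×10³) + 1/(1000×45×10³) = 3.671×10⁻⁸ N⁻¹.
P = 0.001009 / 3.671×10⁻⁸ = 27490 N = 27.49 kN.
σ_{magnesium alloy} = P/A₂ = 27490/1000 = 27.49 MPa, tensile.

σ ≈ 27.5 MPa (tensile)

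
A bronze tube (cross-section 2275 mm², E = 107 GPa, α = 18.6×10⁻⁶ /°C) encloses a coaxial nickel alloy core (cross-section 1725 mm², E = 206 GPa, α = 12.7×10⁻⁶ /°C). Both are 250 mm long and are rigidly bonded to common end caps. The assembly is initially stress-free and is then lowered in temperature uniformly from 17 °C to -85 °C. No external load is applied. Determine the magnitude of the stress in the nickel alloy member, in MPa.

σ ≈ 50.4 MPa (compressive)

Equilibrium of a rigid end plate with no external load gives equal and opposite internal forces ±P in the two members. Since α_{bronze} > α_{nickel alloy}, cooling drives the bronze into tension and the nickel alloy into compression.
Equating the net (thermal + elastic) strains gives |α₁ − α₂|·ΔT = P·[1/(A₁E₁) + 1/(A₂E₂)].
|α₁ − α₂|·ΔT = 5.9×10⁻⁶ × 102 = 0.0006018.
1/(A₁E₁) + 1/(A₂E₂) = 1/(2275×107×10³) + 1/(1725×206×10³) = 6.922×10⁻⁹ N⁻¹.
So P = 0.0006018 / 6.922×10⁻⁹ = 86.94 kN.
σ_{nickel alloy} = P/A₂ = 86940/1725 = 50.4 MPa, compressive.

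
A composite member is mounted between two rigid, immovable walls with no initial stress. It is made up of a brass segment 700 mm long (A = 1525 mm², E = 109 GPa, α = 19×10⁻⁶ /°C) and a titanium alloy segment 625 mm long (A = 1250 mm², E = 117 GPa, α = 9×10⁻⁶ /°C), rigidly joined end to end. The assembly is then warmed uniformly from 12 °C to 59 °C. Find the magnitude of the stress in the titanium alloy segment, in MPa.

σ ≈ 83.9 MPa (compressive)

With the walls removed the bar would change length by δ_free = Σ αᵢΔT Lᵢ = 19×10⁻⁶×47×700 + 9×10⁻⁶×47×625 = 0.8895 mm.
The rigid supports impose zero overall length change; the single axial force P common to all segments must satisfy P Σ Lᵢ/(AᵢEᵢ) = δ_free.
The series flexibility is Σ Lᵢ/(AᵢEᵢ) = 700/(1525×109×10³) + 625/(1250×117×10³) = 8.485×10⁻⁶ mm/N.
So P = 0.8895 / 8.485×10⁻⁶ = 104.8 kN, compressive.
σ_{titanium alloy} = P / A = 104800 / 1250 = 83.87 MPa.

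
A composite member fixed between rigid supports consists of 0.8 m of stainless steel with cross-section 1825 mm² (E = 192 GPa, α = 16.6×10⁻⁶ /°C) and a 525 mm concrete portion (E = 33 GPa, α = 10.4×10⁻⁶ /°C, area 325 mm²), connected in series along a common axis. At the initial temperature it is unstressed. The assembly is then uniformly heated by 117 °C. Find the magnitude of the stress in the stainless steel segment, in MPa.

σ ≈ 23.4 MPa (compressive)

Free thermal expansion of the whole bar: Σ αᵢΔT Lᵢ = 16.6×10⁻⁶×117×800 + 10.4×10⁻⁶×117×525 = 2.193 mm.
The rigid supports impose zero overall length change; the single axial force P common to all segments must satisfy P Σ Lᵢ/(AᵢEᵢ) = δ_free.
Σ Lᵢ/(AᵢEᵢ) = 800/(1825×192×10³) + 525/(325×33×10³) = 5.123×10⁻⁵ mm/N.
Hence P = δ_free / Σ(L/AE) = 2.193/5.123×10⁻⁵ = 42.8 kN (compressive).
σ_{stainless steel} = P / A = 42800 / 1825 = 23.45 MPa.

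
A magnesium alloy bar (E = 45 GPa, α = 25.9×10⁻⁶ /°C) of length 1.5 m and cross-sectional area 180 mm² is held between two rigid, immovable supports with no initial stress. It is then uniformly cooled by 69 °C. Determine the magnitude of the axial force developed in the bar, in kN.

Full restraint means ε = 0, so the stress is σ = EαΔT = 45×10³ × 25.9×10⁻⁶ × 69 = 80.42 MPa.
Axial force P = σA = 80.42 × 180 = 14480 N = 14.48 kN, tensile.

P ≈ 14.5 kN (tensile)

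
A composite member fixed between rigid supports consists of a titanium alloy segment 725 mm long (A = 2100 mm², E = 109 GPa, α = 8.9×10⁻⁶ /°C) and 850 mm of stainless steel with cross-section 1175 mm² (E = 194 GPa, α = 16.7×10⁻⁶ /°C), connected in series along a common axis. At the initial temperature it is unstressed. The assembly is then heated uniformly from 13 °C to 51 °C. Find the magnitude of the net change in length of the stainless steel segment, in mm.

Free thermal expansion of the whole bar: Σ αᵢΔT Lᵢ = 8.9×10⁻⁶×38×725 + 16.7×10⁻⁶×38×850 = 0.7846 mm.
Since the ends are fixed, an axial force P builds up, equal in every segment, with P · Σ Lᵢ/(AᵢEᵢ) = δ_free.
The series flexibility is Σ Lᵢ/(AᵢEᵢ) = 725/(2100×109×10³) + 850/(1175×194×10³) = 6.896×10⁻⁶ mm/N.
So P = 0.7846 / 6.896×10⁻⁶ = 113.8 kN, compressive.
For the stainless steel segment, free thermal change = 16.7×10⁻⁶×38×850 = 0.5394 mm and elastic change from P = 113800×850/(1175×194×10³) = 0.4242 mm; these oppose, so the net change is 0.115 mm (segment lengthens).

|ΔL| ≈ 0.115 mm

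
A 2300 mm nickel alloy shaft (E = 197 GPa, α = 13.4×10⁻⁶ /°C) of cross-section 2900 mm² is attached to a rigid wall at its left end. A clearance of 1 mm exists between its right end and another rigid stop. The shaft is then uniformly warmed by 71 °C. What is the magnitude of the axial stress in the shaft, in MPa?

Unrestrained expansion: δ_free = αΔT L = 13.4×10⁻⁶ × 71 × 2300 = 2.188 mm.
The gap closes (δ_free > 1 mm) and the wall then resists a further 2.188 − 1 = 1.188 mm of expansion.
Compatibility: PL/(AE) = 1.188 mm, so σ = P/A = E × (1.188/2300) = 101.8 MPa.

σ ≈ 102 MPa (compressive)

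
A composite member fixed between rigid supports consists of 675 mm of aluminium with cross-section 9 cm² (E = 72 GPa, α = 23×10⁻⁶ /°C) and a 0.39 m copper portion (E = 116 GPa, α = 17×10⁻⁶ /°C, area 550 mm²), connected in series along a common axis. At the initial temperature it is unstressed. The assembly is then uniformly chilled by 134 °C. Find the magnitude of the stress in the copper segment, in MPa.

Free thermal contraction of the whole bar: Σ αᵢΔT Lᵢ = 23×10⁻⁶×134×675 + 17×10⁻⁶×134×390 = 2.969 mm.
Since the ends are fixed, an axial force P builds up, equal in every segment, with P · Σ Lᵢ/(AᵢEᵢ) = δ_free.
Σ Lᵢ/(AᵢEᵢ) = 675/(900×72×10³) + 390/(550×116×10³) = 1.653×10⁻⁵ mm/N.
Hence P = δ_free / Σ(L/AE) = 2.969/1.653×10⁻⁵ = 179.6 kN (tensile).
σ_{copper} = P / A = 179600 / 550 = 326.6 MPa.

σ ≈ 327 MPa (tensile)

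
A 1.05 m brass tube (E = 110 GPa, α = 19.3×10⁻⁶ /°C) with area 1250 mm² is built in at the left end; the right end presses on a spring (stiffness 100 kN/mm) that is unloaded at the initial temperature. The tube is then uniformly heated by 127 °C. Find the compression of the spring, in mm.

The unrestrained thermal change is αΔT L = 19.3×10⁻⁶ × 127 × 1050 = 2.574 mm.
With a force P in the spring, the elastic change of the tube is PL/(AE) and that of the spring is P/k; compatibility requires their sum to equal δ_free.
P [ L/(AE) + 1/k ] = δ_free → P [ 1050/(1250×110×10³) + 1/(100×10³) ] = 2.574.
P = 2.574 / 1.764×10⁻⁵ = 145900 N.
Spring compression = P/k = 145900/(100×10³) = 1.459 mm.

δ ≈ 1.46 mm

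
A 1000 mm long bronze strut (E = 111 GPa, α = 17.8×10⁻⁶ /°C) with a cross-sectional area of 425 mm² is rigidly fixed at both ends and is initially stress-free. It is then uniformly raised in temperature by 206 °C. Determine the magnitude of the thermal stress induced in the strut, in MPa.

σ ≈ 407 MPa (compressive)

Because both ends are immovable the net strain is zero, and the suppressed thermal strain is αΔT = 17.8×10⁻⁶ × 206 = 3666.8×10⁻⁶.
Hence σ = E·αΔT = 111×10³ × 3666.8×10⁻⁶ = 407 MPa, compressive.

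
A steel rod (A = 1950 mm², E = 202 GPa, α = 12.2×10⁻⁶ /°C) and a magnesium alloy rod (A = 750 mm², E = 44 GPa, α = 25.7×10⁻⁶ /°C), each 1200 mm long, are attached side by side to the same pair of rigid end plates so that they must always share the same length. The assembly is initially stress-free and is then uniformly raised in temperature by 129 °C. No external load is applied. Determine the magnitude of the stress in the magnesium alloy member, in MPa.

Both members must finish at the same length. With the larger α, the magnesium alloy tends to over-expand; the plates restrain it, putting the magnesium alloy in compression and the steel in tension. With no external load the two internal forces are equal and opposite, magnitude P.
Compatibility of the two members (thermal + elastic change equal): (α₁ − α₂)ΔT = P·[1/(A₁E₁) + 1/(A₂E₂)].
|α₁ − α₂|·ΔT = 13.5×10⁻⁶ × 129 = 0.001741.
1/(A₁E₁) + 1/(A₂E₂) = 1/(1950×202×10³) + 1/(750×44×10³) = 3.284×10⁻⁸ N⁻¹.
So P = 0.001741 / 3.284×10⁻⁸ = 53.03 kN.
σ_{magnesium alloy} = P/A₂ = 53030/750 = 70.7 MPa, compressive.

σ ≈ 70.7 MPa (compressive)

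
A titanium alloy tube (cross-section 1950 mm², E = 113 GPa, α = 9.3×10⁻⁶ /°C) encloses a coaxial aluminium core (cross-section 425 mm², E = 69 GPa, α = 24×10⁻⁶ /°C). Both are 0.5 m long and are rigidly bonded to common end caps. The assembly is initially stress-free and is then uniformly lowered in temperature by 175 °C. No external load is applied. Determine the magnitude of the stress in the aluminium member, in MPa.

σ ≈ 157 MPa (tensile)

Equilibrium of a rigid end plate with no external load gives equal and opposite internal forces ±P in the two members. Since α_{aluminium} > α_{titanium alloy}, cooling drives the aluminium into tension and the titanium alloy into compression.
Equating the net (thermal + elastic) strains gives |α₁ − α₂|·ΔT = P·[1/(A₁E₁) + 1/(A₂E₂)].
|α₁ − α₂|·ΔT = 14.7×10⁻⁶ × 175 = 0.002572.
1/(A₁E₁) + 1/(A₂E₂) = 1/(1950×113×10³) + 1/(425×69×10³) = 3.864×10⁻⁸ N⁻¹.
So P = 0.002572 / 3.864×10⁻⁸ = 66.58 kN.
σ_{aluminium} = P/A₂ = 66580/425 = 156.7 MPa, tensile.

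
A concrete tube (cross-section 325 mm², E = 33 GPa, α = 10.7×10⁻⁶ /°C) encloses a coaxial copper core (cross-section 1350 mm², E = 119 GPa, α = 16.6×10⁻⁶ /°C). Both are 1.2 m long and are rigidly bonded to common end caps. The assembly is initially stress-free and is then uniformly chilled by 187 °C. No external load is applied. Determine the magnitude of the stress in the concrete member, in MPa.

σ ≈ 34.1 MPa (compressive)

Both members must finish at the same length. With the larger α, the copper tends to over-contract; the plates restrain it, putting the copper in tension and the concrete in compression. With no external load the two internal forces are equal and opposite, magnitude P.
Compatibility of the two members (thermal + elastic change equal): (α₁ − α₂)ΔT = P·[1/(A₁E₁) + 1/(A₂E₂)].
|α₁ − α₂|·ΔT = 5.9×10⁻⁶ × 187 = 0.001103.
1/(A₁E₁) + 1/(A₂E₂) = 1/(325×33×10³) + 1/(1350×119×10³) = 9.946×10⁻⁸ N⁻¹.
So P = 0.001103 / 9.946×10⁻⁸ = 11.09 kN.
σ_{concrete} = P/A₁ = 11090/325 = 34.13 MPa, compressive.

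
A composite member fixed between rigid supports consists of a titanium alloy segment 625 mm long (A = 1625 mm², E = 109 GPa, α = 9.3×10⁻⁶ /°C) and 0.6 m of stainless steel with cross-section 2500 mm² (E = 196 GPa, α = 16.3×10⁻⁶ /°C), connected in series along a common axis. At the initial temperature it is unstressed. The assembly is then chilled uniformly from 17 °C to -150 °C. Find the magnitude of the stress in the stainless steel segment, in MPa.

If the supports were absent, the total length change would be Σ αᵢΔT Lᵢ = 9.3×10⁻⁶×167×625 + 16.3×10⁻⁶×167×600 = 2.604 mm.
The rigid supports impose zero overall length change; the single axial force P common to all segments must satisfy P Σ Lᵢ/(AᵢEᵢ) = δ_free.
The series flexibility is Σ Lᵢ/(AᵢEᵢ) = 625/(1625×109×10³) + 600/(2500×196×10³) = 4.753×10⁻⁶ mm/N.
P = 2.604 / 4.753×10⁻⁶ = 547800 N = 547.8 kN, tensile.
σ_{stainless steel} = P / A = 547800 / 2500 = 219.1 MPa.

σ ≈ 219 MPa (tensile)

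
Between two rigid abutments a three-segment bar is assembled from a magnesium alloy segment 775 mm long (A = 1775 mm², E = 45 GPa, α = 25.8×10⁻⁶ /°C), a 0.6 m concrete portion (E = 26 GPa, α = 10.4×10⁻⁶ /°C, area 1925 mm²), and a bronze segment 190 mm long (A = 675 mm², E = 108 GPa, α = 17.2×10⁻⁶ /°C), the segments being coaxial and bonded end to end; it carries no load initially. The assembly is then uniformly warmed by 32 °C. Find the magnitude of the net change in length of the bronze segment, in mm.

|ΔL| ≈ 0.0033 mm

With the walls removed the bar would change length by δ_free = Σ αᵢΔT Lᵢ = 25.8×10⁻⁶×32×775 + 10.4×10⁻⁶×32×600 + 17.2×10⁻⁶×32×190 = 0.9441 mm.
The walls prevent any net length change, so an axial force P (same in every segment) develops. Compatibility: P · Σ Lᵢ/(AᵢEᵢ) = δ_free.
The series flexibility is Σ Lᵢ/(AᵢEᵢ) = 775/(1775×45×10³) + 600/(1925×26×10³) + 190/(675×108×10³) = 2.43×10⁻⁵ mm/N.
Hence P = δ_free / Σ(L/AE) = 0.9441/2.43×10⁻⁵ = 38.86 kN (compressive).
For the bronze segment, free thermal change = 17.2×10⁻⁶×32×190 = 0.1046 mm and elastic change from P = 38860×190/(675×108×10³) = 0.1013 mm; these oppose, so the net change is 0.0033 mm (segment lengthens).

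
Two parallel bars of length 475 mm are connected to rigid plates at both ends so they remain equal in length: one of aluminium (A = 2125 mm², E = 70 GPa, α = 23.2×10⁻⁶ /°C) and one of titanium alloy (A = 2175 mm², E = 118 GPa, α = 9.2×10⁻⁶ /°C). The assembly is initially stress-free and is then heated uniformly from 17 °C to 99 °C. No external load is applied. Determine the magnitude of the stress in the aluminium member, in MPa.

σ ≈ 50.9 MPa (compressive)

Both members must finish at the same length. With the larger α, the aluminium tends to over-expand; the plates restrain it, putting the aluminium in compression and the titanium alloy in tension. With no external load the two internal forces are equal and opposite, magnitude P.
Equating the net (thermal + elastic) strains gives |α₁ − α₂|·ΔT = P·[1/(A₁E₁) + 1/(A₂E₂)].
|α₁ − α₂|·ΔT = 14×10⁻⁶ × 82 = 0.001148.
1/(A₁E₁) + 1/(A₂E₂) = 1/(2125×70×10³) + 1/(2175×118×10³) = 1.062×10⁻⁸ N⁻¹.
So P = 0.001148 / 1.062×10⁻⁸ = 108.1 kN.
σ_{aluminium} = P/A₁ = 108100/2125 = 50.87 MPa, compressive.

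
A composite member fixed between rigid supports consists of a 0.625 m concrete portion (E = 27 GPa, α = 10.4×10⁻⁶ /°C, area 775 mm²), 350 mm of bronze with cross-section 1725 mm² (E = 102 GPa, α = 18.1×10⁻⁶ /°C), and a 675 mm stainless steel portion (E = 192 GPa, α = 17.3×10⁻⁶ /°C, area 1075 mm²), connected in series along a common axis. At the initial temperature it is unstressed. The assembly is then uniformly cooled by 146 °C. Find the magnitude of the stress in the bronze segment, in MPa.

σ ≈ 59.1 MPa (tensile)

If the supports were absent, the total length change would be Σ αᵢΔT Lᵢ = 10.4×10⁻⁶×146×625 + 18.1×10⁻⁶×146×350 + 17.3×10⁻⁶×146×675 = 3.579 mm.
The rigid supports impose zero overall length change; the single axial force P common to all segments must satisfy P Σ Lᵢ/(AᵢEᵢ) = δ_free.
Σ Lᵢ/(AᵢEᵢ) = 625/(775×27×10³) + 350/(1725×102×10³) + 675/(1075×192×10³) = 3.513×10⁻⁵ mm/N.
P = 3.579 / 3.513×10⁻⁵ = 101900 N = 101.9 kN, tensile.
σ_{bronze} = P / A = 101900 / 1725 = 59.06 MPa.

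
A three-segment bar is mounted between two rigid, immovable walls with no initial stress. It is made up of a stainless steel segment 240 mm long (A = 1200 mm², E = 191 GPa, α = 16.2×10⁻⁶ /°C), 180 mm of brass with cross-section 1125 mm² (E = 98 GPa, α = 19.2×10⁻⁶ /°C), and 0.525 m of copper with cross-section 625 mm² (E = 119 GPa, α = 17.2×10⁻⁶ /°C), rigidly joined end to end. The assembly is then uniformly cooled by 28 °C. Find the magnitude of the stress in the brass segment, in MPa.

With the walls removed the bar would change length by δ_free = Σ αᵢΔT Lᵢ = 16.2×10⁻⁶×28×240 + 19.2×10⁻⁶×28×180 + 17.2×10⁻⁶×28×525 = 0.4585 mm.
The rigid supports impose zero overall length change; the single axial force P common to all segments must satisfy P Σ Lᵢ/(AᵢEᵢ) = δ_free.
Σ Lᵢ/(AᵢEᵢ) = 240/(1200×191×10³) + 180/(1125×98×10³) + 525/(625×119×10³) = 9.739×10⁻⁶ mm/N.
P = 0.4585 / 9.739×10⁻⁶ = 47080 N = 47.08 kN, tensile.
σ_{brass} = P / A = 47080 / 1125 = 41.85 MPa.

σ ≈ 41.8 MPa (tensile)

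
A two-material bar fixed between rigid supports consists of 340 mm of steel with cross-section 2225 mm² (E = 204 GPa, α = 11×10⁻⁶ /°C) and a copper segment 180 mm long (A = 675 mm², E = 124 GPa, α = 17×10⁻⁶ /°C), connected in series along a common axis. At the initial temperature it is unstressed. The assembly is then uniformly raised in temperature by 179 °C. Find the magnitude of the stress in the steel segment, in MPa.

If the supports were absent, the total length change would be Σ αᵢΔT Lᵢ = 11×10⁻⁶×179×340 + 17×10⁻⁶×179×180 = 1.217 mm.
Since the ends are fixed, an axial force P builds up, equal in every segment, with P · Σ Lᵢ/(AᵢEᵢ) = δ_free.
The series flexibility is Σ Lᵢ/(AᵢEᵢ) = 340/(2225×204×10³) + 180/(675×124×10³) = 2.9×10⁻⁶ mm/N.
P = 1.217 / 2.9×10⁻⁶ = 419800 N = 419.8 kN, compressive.
σ_{steel} = P / A = 419800 / 2225 = 188.7 MPa.

σ ≈ 189 MPa (compressive)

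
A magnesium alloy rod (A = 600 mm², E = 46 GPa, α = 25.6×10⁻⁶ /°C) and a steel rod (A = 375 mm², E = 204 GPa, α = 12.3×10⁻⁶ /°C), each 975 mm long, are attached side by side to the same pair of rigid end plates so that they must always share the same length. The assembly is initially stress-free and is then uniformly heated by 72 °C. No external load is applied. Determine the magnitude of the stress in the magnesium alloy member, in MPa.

σ ≈ 32.4 MPa (compressive)

Equilibrium of a rigid end plate with no external load gives equal and opposite internal forces ±P in the two members. Since α_{magnesium alloy} > α_{steel}, heating drives the magnesium alloy into compression and the steel into tension.
Equating the net (thermal + elastic) strains gives |α₁ − α₂|·ΔT = P·[1/(A₁E₁) + 1/(A₂E₂)].
|α₁ − α₂|·ΔT = 13.3×10⁻⁶ × 72 = 0.0009576.
1/(A₁E₁) + 1/(A₂E₂) = 1/(600×46×10³) + 1/(375×204×10³) = 4.93×10⁻⁸ N⁻¹.
P = 0.0009576 / 4.93×10⁻⁸ = 19420 N = 19.42 kN.
σ_{magnesium alloy} = P/A₁ = 19420/600 = 32.37 MPa, compressive.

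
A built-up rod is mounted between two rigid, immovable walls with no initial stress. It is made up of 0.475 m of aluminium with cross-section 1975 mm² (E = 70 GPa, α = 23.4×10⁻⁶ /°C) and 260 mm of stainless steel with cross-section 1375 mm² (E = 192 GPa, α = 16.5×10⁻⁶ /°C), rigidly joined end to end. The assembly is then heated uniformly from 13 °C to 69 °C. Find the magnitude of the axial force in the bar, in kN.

P ≈ 195 kN (compressive)

Free thermal expansion of the whole bar: Σ αᵢΔT Lᵢ = 23.4×10⁻⁶×56×475 + 16.5×10⁻⁶×56×260 = 0.8627 mm.
Since the ends are fixed, an axial force P builds up, equal in every segment, with P · Σ Lᵢ/(AᵢEᵢ) = δ_free.
Σ Lᵢ/(AᵢEᵢ) = 475/(1975×70×10³) + 260/(1375×192×10³) = 4.421×10⁻⁶ mm/N.
So P = 0.8627 / 4.421×10⁻⁶ = 195.1 kN, compressive.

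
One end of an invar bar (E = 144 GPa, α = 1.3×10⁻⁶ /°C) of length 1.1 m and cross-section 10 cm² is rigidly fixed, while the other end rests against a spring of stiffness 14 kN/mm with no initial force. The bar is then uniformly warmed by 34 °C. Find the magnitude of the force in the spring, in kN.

P ≈ 0.615 kN

The unrestrained thermal change is αΔT L = 1.3×10⁻⁶ × 34 × 1100 = 0.04862 mm.
With a force P in the spring, the elastic change of the bar is PL/(AE) and that of the spring is P/k; compatibility requires their sum to equal δ_free.
So P = δ_free / [L/(AE) + 1/k] = 0.04862 / [ 1100/(1000×144×10³) + 1/(14×10³) ].
P = 0.04862 / 7.907×10⁻⁵ = 614.9 N.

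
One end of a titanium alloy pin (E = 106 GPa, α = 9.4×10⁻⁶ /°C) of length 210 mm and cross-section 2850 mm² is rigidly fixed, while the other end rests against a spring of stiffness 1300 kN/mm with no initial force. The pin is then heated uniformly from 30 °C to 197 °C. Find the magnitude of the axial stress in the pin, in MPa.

σ ≈ 79 MPa (compressive)

The unrestrained thermal change is αΔT L = 9.4×10⁻⁶ × 167 × 210 = 0.3297 mm.
With a force P in the spring, the elastic change of the pin is PL/(AE) and that of the spring is P/k; compatibility requires their sum to equal δ_free.
So P = δ_free / [L/(AE) + 1/k] = 0.3297 / [ 210/(2850×106×10³) + 1/(1300×10³) ].
P = 0.3297 / 1.464×10⁻⁶ = 225100 N.
σ = P/A = 225100/2850 = 78.99 MPa.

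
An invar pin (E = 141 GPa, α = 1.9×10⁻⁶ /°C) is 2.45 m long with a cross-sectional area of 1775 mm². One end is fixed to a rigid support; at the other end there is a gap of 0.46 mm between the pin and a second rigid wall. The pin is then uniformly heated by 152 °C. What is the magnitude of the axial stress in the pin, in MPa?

If the wall were absent the pin would grow by αΔT L = 1.9×10⁻⁶ × 152 × 2450 = 0.7076 mm.
The gap closes (δ_free > 0.46 mm) and the wall then resists a further 0.7076 − 0.46 = 0.2476 mm of expansion.
So σ = E(δ_free − g)/L = 141×10³ × 0.2476/2450 = 14.25 MPa.

σ ≈ 14.2 MPa (compressive)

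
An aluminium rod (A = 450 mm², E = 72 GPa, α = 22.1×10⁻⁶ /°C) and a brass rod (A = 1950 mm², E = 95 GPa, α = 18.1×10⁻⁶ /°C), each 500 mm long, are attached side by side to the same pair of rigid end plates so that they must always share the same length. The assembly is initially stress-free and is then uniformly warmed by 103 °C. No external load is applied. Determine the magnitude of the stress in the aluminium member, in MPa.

The aluminium has the larger α, so on heating it would change length more than the brass if both were free. The rigid plates force a common final length, so the aluminium is put into compression and the brass into tension, with equal and opposite forces P (no external load).
Equating the net (thermal + elastic) strains gives |α₁ − α₂|·ΔT = P·[1/(A₁E₁) + 1/(A₂E₂)].
|α₁ − α₂|·ΔT = 4×10⁻⁶ × 103 = 0.000412.
1/(A₁E₁) + 1/(A₂E₂) = 1/(450×72×10³) + 1/(1950×95×10³) = 3.626×10⁻⁸ N⁻¹.
So P = 0.000412 / 3.626×10⁻⁸ = 11.36 kN.
σ_{aluminium} = P/A₁ = 11360/450 = 25.25 MPa, compressive.

σ ≈ 25.2 MPa (compressive)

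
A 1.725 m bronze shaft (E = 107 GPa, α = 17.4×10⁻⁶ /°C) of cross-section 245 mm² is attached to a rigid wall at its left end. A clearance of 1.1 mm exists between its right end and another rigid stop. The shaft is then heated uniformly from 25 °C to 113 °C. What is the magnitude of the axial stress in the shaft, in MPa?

Free thermal elongation = αΔT L = 17.4×10⁻⁶ × 88 × 1725 = 2.641 mm.
After closing the 1.1 mm clearance, 2.641 − 1.1 = 1.541 mm of expansion remains to be suppressed by the wall.
That suppressed elongation corresponds to σ = E·Δ/L = 107×10³ × 1.541/1725 = 95.61 MPa.

σ ≈ 95.6 MPa (compressive)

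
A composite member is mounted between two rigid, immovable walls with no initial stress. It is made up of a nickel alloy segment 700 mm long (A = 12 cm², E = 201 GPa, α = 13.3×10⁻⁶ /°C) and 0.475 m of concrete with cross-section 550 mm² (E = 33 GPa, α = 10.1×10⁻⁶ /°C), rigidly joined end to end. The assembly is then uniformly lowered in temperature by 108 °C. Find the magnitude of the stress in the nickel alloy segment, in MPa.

Free thermal contraction of the whole bar: Σ αᵢΔT Lᵢ = 13.3×10⁻⁶×108×700 + 10.1×10⁻⁶×108×475 = 1.524 mm.
The walls prevent any net length change, so an axial force P (same in every segment) develops. Compatibility: P · Σ Lᵢ/(AᵢEᵢ) = δ_free.
The series flexibility is Σ Lᵢ/(AᵢEᵢ) = 700/(1200×201×10³) + 475/(550×33×10³) = 2.907×10⁻⁵ mm/N.
Hence P = δ_free / Σ(L/AE) = 1.524/2.907×10⁻⁵ = 52.41 kN (tensile).
σ_{nickel alloy} = P / A = 52410 / 1200 = 43.67 MPa.

σ ≈ 43.7 MPa (tensile)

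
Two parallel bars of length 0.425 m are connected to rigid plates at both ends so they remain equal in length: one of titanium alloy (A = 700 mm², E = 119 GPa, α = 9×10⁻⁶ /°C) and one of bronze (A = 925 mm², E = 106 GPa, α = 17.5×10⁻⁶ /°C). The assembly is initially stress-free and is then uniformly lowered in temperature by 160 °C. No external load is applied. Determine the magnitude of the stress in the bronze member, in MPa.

σ ≈ 66.2 MPa (tensile)

Equilibrium of a rigid end plate with no external load gives equal and opposite internal forces ±P in the two members. Since α_{bronze} > α_{titanium alloy}, cooling drives the bronze into tension and the titanium alloy into compression.
Equating the net (thermal + elastic) strains gives |α₁ − α₂|·ΔT = P·[1/(A₁E₁) + 1/(A₂E₂)].
|α₁ − α₂|·ΔT = 8.5×10⁻⁶ × 160 = 0.00136.
1/(A₁E₁) + 1/(A₂E₂) = 1/(700×119×10³) + 1/(925×106×10³) = 2.22×10⁻⁸ N⁻¹.
P = 0.00136 / 2.22×10⁻⁸ = 61250 N = 61.25 kN.
σ_{bronze} = P/A₂ = 61250/925 = 66.22 MPa, tensile.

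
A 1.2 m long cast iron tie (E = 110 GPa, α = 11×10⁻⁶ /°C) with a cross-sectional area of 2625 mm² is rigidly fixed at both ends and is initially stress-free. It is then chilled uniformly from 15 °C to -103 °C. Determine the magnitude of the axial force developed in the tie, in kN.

With zero net strain, σ = E·αΔT = 110 GPa × 11×10⁻⁶ × 118 = 142.8 MPa.
P = AEαΔT = 2625 × 110×10³ × 11×10⁻⁶ × 118 = 374.8 kN (tensile).

P ≈ 375 kN (tensile)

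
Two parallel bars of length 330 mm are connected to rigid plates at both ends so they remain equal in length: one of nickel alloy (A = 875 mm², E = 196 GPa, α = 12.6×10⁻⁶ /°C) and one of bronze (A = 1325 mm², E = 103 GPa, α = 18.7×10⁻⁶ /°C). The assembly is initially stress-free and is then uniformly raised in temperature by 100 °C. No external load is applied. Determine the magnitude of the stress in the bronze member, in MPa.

σ ≈ 35 MPa (compressive)

Equilibrium of a rigid end plate with no external load gives equal and opposite internal forces ±P in the two members. Since α_{bronze} > α_{nickel alloy}, heating drives the bronze into compression and the nickel alloy into tension.
Setting the final lengths equal and cancelling L: (α₁ − α₂)ΔT = P/(A₁E₁) + P/(A₂E₂).
|α₁ − α₂|·ΔT = 6.1×10⁻⁶ × 100 = 0.00061.
1/(A₁E₁) + 1/(A₂E₂) = 1/(875×196×10³) + 1/(1325×103×10³) = 1.316×10⁻⁸ N⁻¹.
So P = 0.00061 / 1.316×10⁻⁸ = 46.36 kN.
σ_{bronze} = P/A₂ = 46360/1325 = 34.99 MPa, compressive.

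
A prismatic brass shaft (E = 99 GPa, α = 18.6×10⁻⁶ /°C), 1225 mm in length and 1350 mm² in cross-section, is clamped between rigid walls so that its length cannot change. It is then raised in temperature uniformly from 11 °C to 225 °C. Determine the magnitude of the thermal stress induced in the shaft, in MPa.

σ ≈ 394 MPa (compressive)

The supports are rigid, so the total axial strain is zero. The restrained thermal strain is ε = αΔT = 18.6×10⁻⁶ × 214 = 3980.4×10⁻⁶.
σ = EαΔT = 99×10³ × 18.6×10⁻⁶ × 214 = 394.1 MPa (compressive; the shaft is trying to expand).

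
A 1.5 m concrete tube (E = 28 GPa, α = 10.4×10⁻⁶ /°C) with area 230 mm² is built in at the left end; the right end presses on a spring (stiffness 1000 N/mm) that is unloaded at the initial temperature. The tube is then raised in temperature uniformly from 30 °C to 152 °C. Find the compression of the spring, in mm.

δ ≈ 1.54 mm

If the spring were absent the tube would lengthen by αΔT L = 10.4×10⁻⁶ × 122 × 1500 = 1.903 mm.
With a force P in the spring, the elastic change of the tube is PL/(AE) and that of the spring is P/k; compatibility requires their sum to equal δ_free.
So P = δ_free / [L/(AE) + 1/k] = 1.903 / [ 1500/(230×28×10³) + 1/(1000) ].
P = 1.903 / 0.001233 = 1544 N.
Spring compression = P/k = 1544/(1000) = 1.544 mm.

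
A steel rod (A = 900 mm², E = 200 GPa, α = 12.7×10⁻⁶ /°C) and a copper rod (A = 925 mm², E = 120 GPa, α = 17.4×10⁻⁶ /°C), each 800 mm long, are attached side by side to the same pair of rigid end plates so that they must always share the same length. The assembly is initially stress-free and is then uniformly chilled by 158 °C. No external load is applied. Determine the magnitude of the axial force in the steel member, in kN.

P ≈ 51 kN (compressive in the steel)

Both members must finish at the same length. With the larger α, the copper tends to over-contract; the plates restrain it, putting the copper in tension and the steel in compression. With no external load the two internal forces are equal and opposite, magnitude P.
Equating the net (thermal + elastic) strains gives |α₁ − α₂|·ΔT = P·[1/(A₁E₁) + 1/(A₂E₂)].
|α₁ − α₂|·ΔT = 4.7×10⁻⁶ × 158 = 0.0007426.
1/(A₁E₁) + 1/(A₂E₂) = 1/(900×200×10³) + 1/(925×120×10³) = 1.456×10⁻⁸ N⁻¹.
So P = 0.0007426 / 1.456×10⁻⁸ = 50.99 kN.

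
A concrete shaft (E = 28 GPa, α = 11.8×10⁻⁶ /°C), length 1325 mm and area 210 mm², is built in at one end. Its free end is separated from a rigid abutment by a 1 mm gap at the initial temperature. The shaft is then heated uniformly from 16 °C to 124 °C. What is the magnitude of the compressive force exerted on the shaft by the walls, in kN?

P ≈ 3.06 kN

Unrestrained expansion: δ_free = αΔT L = 11.8×10⁻⁶ × 108 × 1325 = 1.689 mm.
After closing the 1 mm clearance, 1.689 − 1 = 0.6886 mm of expansion remains to be suppressed by the wall.
That suppressed elongation corresponds to σ = E·Δ/L = 28×10³ × 0.6886/1325 = 14.55 MPa.
Force on the wall = σA = 14.55 × 210 mm² = 3.056 kN.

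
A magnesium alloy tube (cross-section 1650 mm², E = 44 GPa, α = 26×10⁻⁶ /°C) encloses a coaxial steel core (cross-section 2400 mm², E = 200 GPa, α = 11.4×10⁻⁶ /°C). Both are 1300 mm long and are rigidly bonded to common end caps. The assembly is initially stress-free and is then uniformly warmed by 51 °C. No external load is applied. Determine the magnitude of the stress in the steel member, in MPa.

σ ≈ 19.6 MPa (tensile)

Both members must finish at the same length. With the larger α, the magnesium alloy tends to over-expand; the plates restrain it, putting the magnesium alloy in compression and the steel in tension. With no external load the two internal forces are equal and opposite, magnitude P.
Setting the final lengths equal and cancelling L: (α₁ − α₂)ΔT = P/(A₁E₁) + P/(A₂E₂).
|α₁ − α₂|·ΔT = 14.6×10⁻⁶ × 51 = 0.0007446.
1/(A₁E₁) + 1/(A₂E₂) = 1/(1650×44×10³) + 1/(2400×200×10³) = 1.586×10⁻⁸ N⁻¹.
So P = 0.0007446 / 1.586×10⁻⁸ = 46.96 kN.
σ_{steel} = P/A₂ = 46960/2400 = 19.56 MPa, tensile.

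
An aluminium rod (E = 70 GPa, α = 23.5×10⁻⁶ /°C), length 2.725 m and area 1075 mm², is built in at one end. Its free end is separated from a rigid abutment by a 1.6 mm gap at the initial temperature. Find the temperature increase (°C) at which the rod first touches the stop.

The gap closes when αΔT L = 1.6 mm, since the rod is still unstressed at that instant.
ΔT = 1.6 / (23.5×10⁻⁶ × 2725) = 24.99 °C.

ΔT ≈ 25 °C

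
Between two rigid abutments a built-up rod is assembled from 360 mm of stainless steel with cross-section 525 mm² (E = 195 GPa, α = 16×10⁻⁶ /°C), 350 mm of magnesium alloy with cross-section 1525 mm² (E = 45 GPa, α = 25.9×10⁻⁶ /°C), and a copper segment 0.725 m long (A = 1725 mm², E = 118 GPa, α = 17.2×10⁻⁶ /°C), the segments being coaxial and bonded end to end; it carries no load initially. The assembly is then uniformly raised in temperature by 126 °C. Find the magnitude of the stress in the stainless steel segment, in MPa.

With the walls removed the bar would change length by δ_free = Σ αᵢΔT Lᵢ = 16×10⁻⁶×126×360 + 25.9×10⁻⁶×126×350 + 17.2×10⁻⁶×126×725 = 3.439 mm.
Since the ends are fixed, an axial force P builds up, equal in every segment, with P · Σ Lᵢ/(AᵢEᵢ) = δ_free.
The series flexibility is Σ Lᵢ/(AᵢEᵢ) = 360/(525×195×10³) + 350/(1525×45×10³) + 725/(1725×118×10³) = 1.218×10⁻⁵ mm/N.
Hence P = δ_free / Σ(L/AE) = 3.439/1.218×10⁻⁵ = 282.4 kN (compressive).
σ_{stainless steel} = P / A = 282400 / 525 = 537.9 MPa.

σ ≈ 538 MPa (compressive)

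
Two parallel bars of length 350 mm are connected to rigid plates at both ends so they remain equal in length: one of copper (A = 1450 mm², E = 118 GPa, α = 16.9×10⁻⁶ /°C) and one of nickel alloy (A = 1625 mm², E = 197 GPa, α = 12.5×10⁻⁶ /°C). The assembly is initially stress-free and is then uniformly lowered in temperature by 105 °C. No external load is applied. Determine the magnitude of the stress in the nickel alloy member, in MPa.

Equilibrium of a rigid end plate with no external load gives equal and opposite internal forces ±P in the two members. Since α_{copper} > α_{nickel alloy}, cooling drives the copper into tension and the nickel alloy into compression.
Equating the net (thermal + elastic) strains gives |α₁ − α₂|·ΔT = P·[1/(A₁E₁) + 1/(A₂E₂)].
|α₁ − α₂|·ΔT = 4.4×10⁻⁶ × 105 = 0.000462.
1/(A₁E₁) + 1/(A₂E₂) = 1/(1450×118×10³) + 1/(1625×197×10³) = 8.968×10⁻⁹ N⁻¹.
P = 0.000462 / 8.968×10⁻⁹ = 51510 N = 51.51 kN.
σ_{nickel alloy} = P/A₂ = 51510/1625 = 31.7 MPa, compressive.

σ ≈ 31.7 MPa (compressive)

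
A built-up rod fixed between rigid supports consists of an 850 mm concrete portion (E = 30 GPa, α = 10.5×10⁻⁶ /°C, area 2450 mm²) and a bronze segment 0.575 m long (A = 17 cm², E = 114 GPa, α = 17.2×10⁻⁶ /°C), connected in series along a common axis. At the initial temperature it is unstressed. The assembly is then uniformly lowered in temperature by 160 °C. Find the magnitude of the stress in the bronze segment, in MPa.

With the walls removed the bar would change length by δ_free = Σ αᵢΔT Lᵢ = 10.5×10⁻⁶×160×850 + 17.2×10⁻⁶×160×575 = 3.01 mm.
The rigid supports impose zero overall length change; the single axial force P common to all segments must satisfy P Σ Lᵢ/(AᵢEᵢ) = δ_free.
Σ Lᵢ/(AᵢEᵢ) = 850/(2450×30×10³) + 575/(1700×114×10³) = 1.453×10⁻⁵ mm/N.
So P = 3.01 / 1.453×10⁻⁵ = 207.2 kN, tensile.
σ_{bronze} = P / A = 207200 / 1700 = 121.9 MPa.

σ ≈ 122 MPa (tensile)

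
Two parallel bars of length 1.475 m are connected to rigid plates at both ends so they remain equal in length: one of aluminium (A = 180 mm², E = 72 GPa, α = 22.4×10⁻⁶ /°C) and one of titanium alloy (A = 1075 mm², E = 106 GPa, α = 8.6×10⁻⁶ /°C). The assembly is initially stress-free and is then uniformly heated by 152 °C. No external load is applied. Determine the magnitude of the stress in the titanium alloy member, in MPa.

Equilibrium of a rigid end plate with no external load gives equal and opposite internal forces ±P in the two members. Since α_{aluminium} > α_{titanium alloy}, heating drives the aluminium into compression and the titanium alloy into tension.
Compatibility of the two members (thermal + elastic change equal): (α₁ − α₂)ΔT = P·[1/(A₁E₁) + 1/(A₂E₂)].
|α₁ − α₂|·ΔT = 13.8×10⁻⁶ × 152 = 0.002098.
1/(A₁E₁) + 1/(A₂E₂) = 1/(180×72×10³) + 1/(1075×106×10³) = 8.594×10⁻⁸ N⁻¹.
P = 0.002098 / 8.594×10⁻⁸ = 24410 N = 24.41 kN.
σ_{titanium alloy} = P/A₂ = 24410/1075 = 22.71 MPa, tensile.

σ ≈ 22.7 MPa (tensile)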